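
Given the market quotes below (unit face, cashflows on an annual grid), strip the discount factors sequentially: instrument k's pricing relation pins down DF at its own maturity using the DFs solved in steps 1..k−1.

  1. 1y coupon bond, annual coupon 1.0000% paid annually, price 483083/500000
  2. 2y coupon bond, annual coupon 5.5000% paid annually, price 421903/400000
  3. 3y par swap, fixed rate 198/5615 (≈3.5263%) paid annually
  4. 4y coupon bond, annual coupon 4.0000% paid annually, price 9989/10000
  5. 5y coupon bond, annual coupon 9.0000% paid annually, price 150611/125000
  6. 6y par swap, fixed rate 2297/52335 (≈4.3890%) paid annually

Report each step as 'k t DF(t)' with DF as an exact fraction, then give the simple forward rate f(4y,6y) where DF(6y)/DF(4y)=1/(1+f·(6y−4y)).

step 1 [1y] bond c/1=1/100: DF=(483083/500000 − 1/100·(0))/(1+1/100) = 4783/5000 ≈ 0.956600
step 2 [2y] bond c/1=11/200: DF=(421903/400000 − 11/200·(0.956600))/(1+11/200) = 9499/10000 ≈ 0.949900
step 3 [3y] swap r/1=198/5615: DF=(1 − 198/5615·(0.956600+0.949900))/(1+198/5615) = 901/1000 ≈ 0.901000
step 4 [4y] bond c/1=1/25: DF=(9989/10000 − 1/25·(0.956600+0.949900+0.901000))/(1+1/25) = 341/400 ≈ 0.852500
step 5 [5y] bond c/1=9/100: DF=(150611/125000 − 9/100·(0.956600+0.949900+0.901000+0.852500))/(1+9/100) = 502/625 ≈ 0.803200
step 6 [6y] swap r/1=2297/52335: DF=(1 − 2297/52335·(0.956600+0.949900+0.901000+0.852500+0.803200))/(1+2297/52335) = 7703/10000 ≈ 0.770300

1 1 4783/5000
2 2 9499/10000
3 3 901/1000
4 4 341/400
5 5 502/625
6 6 7703/10000
f(4y,6y) = ((341/400)/(7703/10000) − 1)/(2) = 411/7703 ≈ 5.3356%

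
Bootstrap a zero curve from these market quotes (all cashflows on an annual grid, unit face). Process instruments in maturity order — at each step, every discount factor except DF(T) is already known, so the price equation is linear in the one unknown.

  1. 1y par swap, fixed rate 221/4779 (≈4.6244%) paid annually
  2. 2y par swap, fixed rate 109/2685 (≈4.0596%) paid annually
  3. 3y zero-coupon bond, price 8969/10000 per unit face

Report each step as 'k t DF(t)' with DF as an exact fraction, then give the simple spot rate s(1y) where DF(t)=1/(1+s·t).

1 1 4779/5000
2 2 9237/10000
3 3 8969/10000
s(1y) = (1/(4779/5000) − 1)/(1) = 221/4779 ≈ 4.6244%

step 1 [1y] swap r/1=221/4779: DF=(1 − 221/4779·(0))/(1+221/4779) = 4779/5000 ≈ 0.955800
step 2 [2y] swap r/1=109/2685: DF=(1 − 109/2685·(0.955800))/(1+109/2685) = 9237/10000 ≈ 0.923700
step 3 [3y] zero: DF = P = 8969/10000 ≈ 0.896900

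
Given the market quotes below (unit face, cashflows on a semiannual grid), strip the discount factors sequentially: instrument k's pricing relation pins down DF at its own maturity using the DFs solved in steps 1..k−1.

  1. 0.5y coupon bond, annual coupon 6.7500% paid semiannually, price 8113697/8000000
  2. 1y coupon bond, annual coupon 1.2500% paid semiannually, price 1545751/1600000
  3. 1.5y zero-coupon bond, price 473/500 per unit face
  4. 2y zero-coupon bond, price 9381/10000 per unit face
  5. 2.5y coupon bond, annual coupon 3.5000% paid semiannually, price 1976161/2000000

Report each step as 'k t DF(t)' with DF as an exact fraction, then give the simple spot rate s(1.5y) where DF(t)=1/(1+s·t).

step 1 [0.5y] bond c/2=27/800: DF=(8113697/8000000 − 27/800·(0))/(1+27/800) = 9811/10000 ≈ 0.981100
step 2 [1y] bond c/2=1/160: DF=(1545751/1600000 − 1/160·(0.981100))/(1+1/160) = 477/500 ≈ 0.954000
step 3 [1.5y] zero: DF = P = 473/500 ≈ 0.946000
step 4 [2y] zero: DF = P = 9381/10000 ≈ 0.938100
step 5 [2.5y] bond c/2=7/400: DF=(1976161/2000000 − 7/400·(0.981100+0.954000+0.946000+0.938100))/(1+7/400) = 4527/5000 ≈ 0.905400

1 1/2 9811/10000
2 1 477/500
3 3/2 473/500
4 2 9381/10000
5 5/2 4527/5000
s(1.5y) = (1/(473/500) − 1)/(3/2) = 18/473 ≈ 3.8055%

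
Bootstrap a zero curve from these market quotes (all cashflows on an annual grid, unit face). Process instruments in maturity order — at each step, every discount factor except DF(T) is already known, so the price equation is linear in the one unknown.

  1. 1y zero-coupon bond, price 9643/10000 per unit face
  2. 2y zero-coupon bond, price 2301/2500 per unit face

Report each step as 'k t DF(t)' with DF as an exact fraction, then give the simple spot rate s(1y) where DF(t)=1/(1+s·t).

step 1 [1y] zero: DF = P = 9643/10000 ≈ 0.964300
step 2 [2y] zero: DF = P = 2301/2500 ≈ 0.920400

1 1 9643/10000
2 2 2301/2500
s(1y) = (1/(9643/10000) − 1)/(1) = 357/9643 ≈ 3.7022%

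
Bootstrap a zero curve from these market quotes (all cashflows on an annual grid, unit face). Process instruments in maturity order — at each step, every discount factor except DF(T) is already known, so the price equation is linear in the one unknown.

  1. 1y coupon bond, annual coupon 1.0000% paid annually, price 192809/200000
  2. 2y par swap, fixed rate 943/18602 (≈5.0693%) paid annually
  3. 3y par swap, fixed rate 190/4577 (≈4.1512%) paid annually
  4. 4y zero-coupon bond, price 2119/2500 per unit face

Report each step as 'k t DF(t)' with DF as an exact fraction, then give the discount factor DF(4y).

1 1 1909/2000
2 2 9057/10000
3 3 443/500
4 4 2119/2500
DF(4y) = 2119/2500 ≈ 0.847600

step 1 [1y] bond c/1=1/100: DF=(192809/200000 − 1/100·(0))/(1+1/100) = 1909/2000 ≈ 0.954500
step 2 [2y] swap r/1=943/18602: DF=(1 − 943/18602·(0.954500))/(1+943/18602) = 9057/10000 ≈ 0.905700
step 3 [3y] swap r/1=190/4577: DF=(1 − 190/4577·(0.954500+0.905700))/(1+190/4577) = 443/500 ≈ 0.886000
step 4 [4y] zero: DF = P = 2119/2500 ≈ 0.847600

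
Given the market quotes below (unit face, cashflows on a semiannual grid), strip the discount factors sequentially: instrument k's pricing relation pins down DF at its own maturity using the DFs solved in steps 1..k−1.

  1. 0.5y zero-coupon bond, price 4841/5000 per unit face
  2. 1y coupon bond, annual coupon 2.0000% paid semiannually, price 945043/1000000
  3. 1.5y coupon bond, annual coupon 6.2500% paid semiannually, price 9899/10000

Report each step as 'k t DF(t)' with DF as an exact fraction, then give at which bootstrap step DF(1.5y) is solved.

step 1 [0.5y] zero: DF = P = 4841/5000 ≈ 0.968200
step 2 [1y] bond c/2=1/100: DF=(945043/1000000 − 1/100·(0.968200))/(1+1/100) = 9261/10000 ≈ 0.926100
step 3 [1.5y] bond c/2=1/32: DF=(9899/10000 − 1/32·(0.968200+0.926100))/(1+1/32) = 361/400 ≈ 0.902500

1 1/2 4841/5000
2 1 9261/10000
3 3/2 361/400
DF(1.5y) is solved at step 3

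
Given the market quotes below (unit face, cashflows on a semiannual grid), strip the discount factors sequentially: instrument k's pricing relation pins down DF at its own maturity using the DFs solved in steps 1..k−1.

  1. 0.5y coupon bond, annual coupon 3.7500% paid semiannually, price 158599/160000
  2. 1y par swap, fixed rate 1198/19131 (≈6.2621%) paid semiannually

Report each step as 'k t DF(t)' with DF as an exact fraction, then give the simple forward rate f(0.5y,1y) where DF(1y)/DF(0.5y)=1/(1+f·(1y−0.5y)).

1 1/2 973/1000
2 1 9401/10000
f(0.5y,1y) = ((973/1000)/(9401/10000) − 1)/(1/2) = 94/1343 ≈ 6.9993%

step 1 [0.5y] bond c/2=3/160: DF=(158599/160000 − 3/160·(0))/(1+3/160) = 973/1000 ≈ 0.973000
step 2 [1y] swap r/2=599/19131: DF=(1 − 599/19131·(0.973000))/(1+599/19131) = 9401/10000 ≈ 0.940100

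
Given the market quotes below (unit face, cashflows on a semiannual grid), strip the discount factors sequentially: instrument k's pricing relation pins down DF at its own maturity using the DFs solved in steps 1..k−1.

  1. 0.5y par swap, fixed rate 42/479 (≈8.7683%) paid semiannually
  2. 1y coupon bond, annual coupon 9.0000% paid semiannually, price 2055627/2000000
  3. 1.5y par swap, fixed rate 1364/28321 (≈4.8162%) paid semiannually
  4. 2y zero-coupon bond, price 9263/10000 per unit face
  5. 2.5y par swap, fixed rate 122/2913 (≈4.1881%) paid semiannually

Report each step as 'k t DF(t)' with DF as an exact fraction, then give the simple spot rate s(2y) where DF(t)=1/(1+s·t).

step 1 [0.5y] swap r/2=21/479: DF=(1 − 21/479·(0))/(1+21/479) = 479/500 ≈ 0.958000
step 2 [1y] bond c/2=9/200: DF=(2055627/2000000 − 9/200·(0.958000))/(1+9/200) = 9423/10000 ≈ 0.942300
step 3 [1.5y] swap r/2=682/28321: DF=(1 − 682/28321·(0.958000+0.942300))/(1+682/28321) = 4659/5000 ≈ 0.931800
step 4 [2y] zero: DF = P = 9263/10000 ≈ 0.926300
step 5 [2.5y] swap r/2=61/2913: DF=(1 − 61/2913·(0.958000+0.942300+0.931800+0.926300))/(1+61/2913) = 564/625 ≈ 0.902400

1 1/2 479/500
2 1 9423/10000
3 3/2 4659/5000
4 2 9263/10000
5 5/2 564/625
s(2y) = (1/(9263/10000) − 1)/(2) = 737/18526 ≈ 3.9782%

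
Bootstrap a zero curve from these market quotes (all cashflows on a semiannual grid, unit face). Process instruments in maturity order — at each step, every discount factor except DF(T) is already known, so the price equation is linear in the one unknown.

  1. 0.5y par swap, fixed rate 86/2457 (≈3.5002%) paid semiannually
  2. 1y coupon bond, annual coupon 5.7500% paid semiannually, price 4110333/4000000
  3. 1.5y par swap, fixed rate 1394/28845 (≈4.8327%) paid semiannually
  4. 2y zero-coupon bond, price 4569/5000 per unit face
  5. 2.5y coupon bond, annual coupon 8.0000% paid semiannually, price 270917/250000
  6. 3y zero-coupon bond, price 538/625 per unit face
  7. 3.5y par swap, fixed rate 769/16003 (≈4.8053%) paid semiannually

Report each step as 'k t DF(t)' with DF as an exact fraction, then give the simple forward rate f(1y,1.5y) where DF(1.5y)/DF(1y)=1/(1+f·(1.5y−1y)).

step 1 [0.5y] swap r/2=43/2457: DF=(1 − 43/2457·(0))/(1+43/2457) = 2457/2500 ≈ 0.982800
step 2 [1y] bond c/2=23/800: DF=(4110333/4000000 − 23/800·(0.982800))/(1+23/800) = 4857/5000 ≈ 0.971400
step 3 [1.5y] swap r/2=697/28845: DF=(1 − 697/28845·(0.982800+0.971400))/(1+697/28845) = 9303/10000 ≈ 0.930300
step 4 [2y] zero: DF = P = 4569/5000 ≈ 0.913800
step 5 [2.5y] bond c/2=1/25: DF=(270917/250000 − 1/25·(0.982800+0.971400+0.930300+0.913800))/(1+1/25) = 8959/10000 ≈ 0.895900
step 6 [3y] zero: DF = P = 538/625 ≈ 0.860800
step 7 [3.5y] swap r/2=769/32006: DF=(1 − 769/32006·(0.982800+0.971400+0.930300+0.913800+0.895900+0.860800))/(1+769/32006) = 4231/5000 ≈ 0.846200

1 1/2 2457/2500
2 1 4857/5000
3 3/2 9303/10000
4 2 4569/5000
5 5/2 8959/10000
6 3 538/625
7 7/2 4231/5000
f(1y,1.5y) = ((4857/5000)/(9303/10000) − 1)/(1/2) = 274/3101 ≈ 8.8359%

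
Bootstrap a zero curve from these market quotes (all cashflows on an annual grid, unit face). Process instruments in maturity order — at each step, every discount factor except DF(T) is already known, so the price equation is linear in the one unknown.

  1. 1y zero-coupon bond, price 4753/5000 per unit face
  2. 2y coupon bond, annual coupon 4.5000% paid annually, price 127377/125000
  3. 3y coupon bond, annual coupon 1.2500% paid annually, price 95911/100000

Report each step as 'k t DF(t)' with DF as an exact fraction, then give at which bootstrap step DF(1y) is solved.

step 1 [1y] zero: DF = P = 4753/5000 ≈ 0.950600
step 2 [2y] bond c/1=9/200: DF=(127377/125000 − 9/200·(0.950600))/(1+9/200) = 4671/5000 ≈ 0.934200
step 3 [3y] bond c/1=1/80: DF=(95911/100000 − 1/80·(0.950600+0.934200))/(1+1/80) = 231/250 ≈ 0.924000

1 1 4753/5000
2 2 4671/5000
3 3 231/250
DF(1y) is solved at step 1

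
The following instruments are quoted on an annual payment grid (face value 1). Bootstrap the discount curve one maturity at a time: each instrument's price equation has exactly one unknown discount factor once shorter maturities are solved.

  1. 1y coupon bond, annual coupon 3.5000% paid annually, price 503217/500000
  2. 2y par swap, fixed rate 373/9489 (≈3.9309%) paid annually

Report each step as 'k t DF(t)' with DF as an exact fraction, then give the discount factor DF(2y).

1 1 2431/2500
2 2 4627/5000
DF(2y) = 4627/5000 ≈ 0.925400

step 1 [1y] bond c/1=7/200: DF=(503217/500000 − 7/200·(0))/(1+7/200) = 2431/2500 ≈ 0.972400
step 2 [2y] swap r/1=373/9489: DF=(1 − 373/9489·(0.972400))/(1+373/9489) = 4627/5000 ≈ 0.925400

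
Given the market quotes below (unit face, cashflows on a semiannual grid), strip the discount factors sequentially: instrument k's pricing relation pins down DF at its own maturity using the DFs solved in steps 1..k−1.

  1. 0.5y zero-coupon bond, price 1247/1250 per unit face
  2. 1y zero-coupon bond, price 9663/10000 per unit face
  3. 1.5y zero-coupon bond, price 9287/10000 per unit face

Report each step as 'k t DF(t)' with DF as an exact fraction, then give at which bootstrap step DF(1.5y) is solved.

step 1 [0.5y] zero: DF = P = 1247/1250 ≈ 0.997600
step 2 [1y] zero: DF = P = 9663/10000 ≈ 0.966300
step 3 [1.5y] zero: DF = P = 9287/10000 ≈ 0.928700

1 1/2 1247/1250
2 1 9663/10000
3 3/2 9287/10000
DF(1.5y) is solved at step 3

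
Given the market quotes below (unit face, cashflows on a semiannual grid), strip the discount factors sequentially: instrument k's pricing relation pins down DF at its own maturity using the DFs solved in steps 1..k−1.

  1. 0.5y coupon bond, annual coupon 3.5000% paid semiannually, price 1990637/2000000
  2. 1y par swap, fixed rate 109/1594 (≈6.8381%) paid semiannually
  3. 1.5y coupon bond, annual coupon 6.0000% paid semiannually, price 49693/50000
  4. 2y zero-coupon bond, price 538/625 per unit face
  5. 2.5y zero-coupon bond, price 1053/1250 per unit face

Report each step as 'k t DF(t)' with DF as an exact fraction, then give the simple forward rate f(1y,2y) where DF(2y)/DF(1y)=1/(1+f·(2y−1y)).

step 1 [0.5y] bond c/2=7/400: DF=(1990637/2000000 − 7/400·(0))/(1+7/400) = 4891/5000 ≈ 0.978200
step 2 [1y] swap r/2=109/3188: DF=(1 − 109/3188·(0.978200))/(1+109/3188) = 4673/5000 ≈ 0.934600
step 3 [1.5y] bond c/2=3/100: DF=(49693/50000 − 3/100·(0.978200+0.934600))/(1+3/100) = 2273/2500 ≈ 0.909200
step 4 [2y] zero: DF = P = 538/625 ≈ 0.860800
step 5 [2.5y] zero: DF = P = 1053/1250 ≈ 0.842400

1 1/2 4891/5000
2 1 4673/5000
3 3/2 2273/2500
4 2 538/625
5 5/2 1053/1250
f(1y,2y) = ((4673/5000)/(538/625) − 1)/(1) = 369/4304 ≈ 8.5734%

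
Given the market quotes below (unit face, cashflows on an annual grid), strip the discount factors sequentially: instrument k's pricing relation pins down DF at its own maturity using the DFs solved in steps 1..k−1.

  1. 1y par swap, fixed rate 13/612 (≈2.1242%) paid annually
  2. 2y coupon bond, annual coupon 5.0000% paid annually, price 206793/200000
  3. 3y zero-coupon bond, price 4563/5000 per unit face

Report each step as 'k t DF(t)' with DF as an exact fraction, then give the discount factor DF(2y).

1 1 612/625
2 2 9381/10000
3 3 4563/5000
DF(2y) = 9381/10000 ≈ 0.938100

step 1 [1y] swap r/1=13/612: DF=(1 − 13/612·(0))/(1+13/612) = 612/625 ≈ 0.979200
step 2 [2y] bond c/1=1/20: DF=(206793/200000 − 1/20·(0.979200))/(1+1/20) = 9381/10000 ≈ 0.938100
step 3 [3y] zero: DF = P = 4563/5000 ≈ 0.912600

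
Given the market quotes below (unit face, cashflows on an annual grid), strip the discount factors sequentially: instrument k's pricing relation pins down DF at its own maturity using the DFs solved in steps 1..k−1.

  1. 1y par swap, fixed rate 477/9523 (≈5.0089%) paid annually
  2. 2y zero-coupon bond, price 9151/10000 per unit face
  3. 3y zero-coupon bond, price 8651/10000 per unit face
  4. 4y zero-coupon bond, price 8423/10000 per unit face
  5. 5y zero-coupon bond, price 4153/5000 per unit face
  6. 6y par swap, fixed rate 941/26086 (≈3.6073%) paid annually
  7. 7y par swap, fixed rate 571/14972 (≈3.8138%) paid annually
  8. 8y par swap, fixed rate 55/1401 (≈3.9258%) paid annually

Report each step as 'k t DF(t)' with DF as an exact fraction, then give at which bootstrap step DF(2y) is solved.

step 1 [1y] swap r/1=477/9523: DF=(1 − 477/9523·(0))/(1+477/9523) = 9523/10000 ≈ 0.952300
step 2 [2y] zero: DF = P = 9151/10000 ≈ 0.915100
step 3 [3y] zero: DF = P = 8651/10000 ≈ 0.865100
step 4 [4y] zero: DF = P = 8423/10000 ≈ 0.842300
step 5 [5y] zero: DF = P = 4153/5000 ≈ 0.830600
step 6 [6y] swap r/1=941/26086: DF=(1 − 941/26086·(0.952300+0.915100+0.865100+0.842300+0.830600))/(1+941/26086) = 4059/5000 ≈ 0.811800
step 7 [7y] swap r/1=571/14972: DF=(1 − 571/14972·(0.952300+0.915100+0.865100+0.842300+0.830600+0.811800))/(1+571/14972) = 1929/2500 ≈ 0.771600
step 8 [8y] swap r/1=55/1401: DF=(1 − 55/1401·(0.952300+0.915100+0.865100+0.842300+0.830600+0.811800+0.771600))/(1+55/1401) = 92/125 ≈ 0.736000

1 1 9523/10000
2 2 9151/10000
3 3 8651/10000
4 4 8423/10000
5 5 4153/5000
6 6 4059/5000
7 7 1929/2500
8 8 92/125
DF(2y) is solved at step 2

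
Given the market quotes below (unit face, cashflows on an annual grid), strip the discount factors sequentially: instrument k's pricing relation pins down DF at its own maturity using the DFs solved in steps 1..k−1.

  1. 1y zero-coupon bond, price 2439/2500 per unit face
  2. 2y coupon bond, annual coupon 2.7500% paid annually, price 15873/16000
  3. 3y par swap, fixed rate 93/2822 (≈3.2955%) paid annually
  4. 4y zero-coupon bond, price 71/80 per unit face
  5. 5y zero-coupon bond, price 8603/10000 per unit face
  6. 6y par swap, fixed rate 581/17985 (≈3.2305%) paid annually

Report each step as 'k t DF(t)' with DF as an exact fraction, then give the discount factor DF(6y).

1 1 2439/2500
2 2 4697/5000
3 3 907/1000
4 4 71/80
5 5 8603/10000
6 6 8257/10000
DF(6y) = 8257/10000 ≈ 0.825700

step 1 [1y] zero: DF = P = 2439/2500 ≈ 0.975600
step 2 [2y] bond c/1=11/400: DF=(15873/16000 − 11/400·(0.975600))/(1+11/400) = 4697/5000 ≈ 0.939400
step 3 [3y] swap r/1=93/2822: DF=(1 − 93/2822·(0.975600+0.939400))/(1+93/2822) = 907/1000 ≈ 0.907000
step 4 [4y] zero: DF = P = 71/80 ≈ 0.887500
step 5 [5y] zero: DF = P = 8603/10000 ≈ 0.860300
step 6 [6y] swap r/1=581/17985: DF=(1 − 581/17985·(0.975600+0.939400+0.907000+0.887500+0.860300))/(1+581/17985) = 8257/10000 ≈ 0.825700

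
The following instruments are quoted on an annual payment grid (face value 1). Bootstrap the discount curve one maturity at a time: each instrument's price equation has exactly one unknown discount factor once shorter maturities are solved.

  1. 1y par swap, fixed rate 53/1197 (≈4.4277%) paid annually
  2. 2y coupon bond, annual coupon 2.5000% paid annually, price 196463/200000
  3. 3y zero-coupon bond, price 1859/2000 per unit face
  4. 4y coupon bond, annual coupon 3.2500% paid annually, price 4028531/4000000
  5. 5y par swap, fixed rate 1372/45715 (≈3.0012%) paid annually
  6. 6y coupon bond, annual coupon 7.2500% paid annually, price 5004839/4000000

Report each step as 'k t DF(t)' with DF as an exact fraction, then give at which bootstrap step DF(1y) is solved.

1 1 1197/1250
2 2 187/200
3 3 1859/2000
4 4 4433/5000
5 5 2157/2500
6 6 536/625
DF(1y) is solved at step 1

step 1 [1y] swap r/1=53/1197: DF=(1 − 53/1197·(0))/(1+53/1197) = 1197/1250 ≈ 0.957600
step 2 [2y] bond c/1=1/40: DF=(196463/200000 − 1/40·(0.957600))/(1+1/40) = 187/200 ≈ 0.935000
step 3 [3y] zero: DF = P = 1859/2000 ≈ 0.929500
step 4 [4y] bond c/1=13/400: DF=(4028531/4000000 − 13/400·(0.957600+0.935000+0.929500))/(1+13/400) = 4433/5000 ≈ 0.886600
step 5 [5y] swap r/1=1372/45715: DF=(1 − 1372/45715·(0.957600+0.935000+0.929500+0.886600))/(1+1372/45715) = 2157/2500 ≈ 0.862800
step 6 [6y] bond c/1=29/400: DF=(5004839/4000000 − 29/400·(0.957600+0.935000+0.929500+0.886600+0.862800))/(1+29/400) = 536/625 ≈ 0.857600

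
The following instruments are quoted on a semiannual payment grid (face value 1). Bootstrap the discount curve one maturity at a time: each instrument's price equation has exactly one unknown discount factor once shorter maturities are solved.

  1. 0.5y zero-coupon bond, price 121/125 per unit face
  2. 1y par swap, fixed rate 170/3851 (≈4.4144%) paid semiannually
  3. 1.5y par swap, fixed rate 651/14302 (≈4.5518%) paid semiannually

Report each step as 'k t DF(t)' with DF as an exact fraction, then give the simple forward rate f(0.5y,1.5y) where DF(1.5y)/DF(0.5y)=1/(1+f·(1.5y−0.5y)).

1 1/2 121/125
2 1 383/400
3 3/2 9349/10000
f(0.5y,1.5y) = ((121/125)/(9349/10000) − 1)/(1) = 331/9349 ≈ 3.5405%

step 1 [0.5y] zero: DF = P = 121/125 ≈ 0.968000
step 2 [1y] swap r/2=85/3851: DF=(1 − 85/3851·(0.968000))/(1+85/3851) = 383/400 ≈ 0.957500
step 3 [1.5y] swap r/2=651/28604: DF=(1 − 651/28604·(0.968000+0.957500))/(1+651/28604) = 9349/10000 ≈ 0.934900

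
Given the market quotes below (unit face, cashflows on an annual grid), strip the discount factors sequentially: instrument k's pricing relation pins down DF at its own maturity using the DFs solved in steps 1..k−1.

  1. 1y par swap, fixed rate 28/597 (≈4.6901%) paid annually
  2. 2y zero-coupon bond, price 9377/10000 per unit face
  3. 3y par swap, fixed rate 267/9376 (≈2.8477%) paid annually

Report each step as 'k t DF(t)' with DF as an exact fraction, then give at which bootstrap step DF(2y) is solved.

step 1 [1y] swap r/1=28/597: DF=(1 − 28/597·(0))/(1+28/597) = 597/625 ≈ 0.955200
step 2 [2y] zero: DF = P = 9377/10000 ≈ 0.937700
step 3 [3y] swap r/1=267/9376: DF=(1 − 267/9376·(0.955200+0.937700))/(1+267/9376) = 9199/10000 ≈ 0.919900

1 1 597/625
2 2 9377/10000
3 3 9199/10000
DF(2y) is solved at step 2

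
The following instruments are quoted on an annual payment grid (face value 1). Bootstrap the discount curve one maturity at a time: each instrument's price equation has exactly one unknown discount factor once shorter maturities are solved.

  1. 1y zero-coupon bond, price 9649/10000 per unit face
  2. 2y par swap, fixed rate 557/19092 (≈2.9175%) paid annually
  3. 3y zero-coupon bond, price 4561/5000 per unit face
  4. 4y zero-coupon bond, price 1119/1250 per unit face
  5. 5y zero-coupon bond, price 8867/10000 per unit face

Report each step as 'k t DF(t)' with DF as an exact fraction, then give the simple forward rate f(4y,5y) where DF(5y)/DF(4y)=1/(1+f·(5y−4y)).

step 1 [1y] zero: DF = P = 9649/10000 ≈ 0.964900
step 2 [2y] swap r/1=557/19092: DF=(1 − 557/19092·(0.964900))/(1+557/19092) = 9443/10000 ≈ 0.944300
step 3 [3y] zero: DF = P = 4561/5000 ≈ 0.912200
step 4 [4y] zero: DF = P = 1119/1250 ≈ 0.895200
step 5 [5y] zero: DF = P = 8867/10000 ≈ 0.886700

1 1 9649/10000
2 2 9443/10000
3 3 4561/5000
4 4 1119/1250
5 5 8867/10000
f(4y,5y) = ((1119/1250)/(8867/10000) − 1)/(1) = 85/8867 ≈ 0.9586%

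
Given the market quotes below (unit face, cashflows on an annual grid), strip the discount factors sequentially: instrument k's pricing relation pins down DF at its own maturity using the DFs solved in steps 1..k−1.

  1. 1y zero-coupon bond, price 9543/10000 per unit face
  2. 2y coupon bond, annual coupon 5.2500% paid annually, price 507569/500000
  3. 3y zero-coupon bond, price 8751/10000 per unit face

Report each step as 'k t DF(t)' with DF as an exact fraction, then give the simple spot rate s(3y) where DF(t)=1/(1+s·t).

1 1 9543/10000
2 2 9169/10000
3 3 8751/10000
s(3y) = (1/(8751/10000) − 1)/(3) = 1249/26253 ≈ 4.7576%

step 1 [1y] zero: DF = P = 9543/10000 ≈ 0.954300
step 2 [2y] bond c/1=21/400: DF=(507569/500000 − 21/400·(0.954300))/(1+21/400) = 9169/10000 ≈ 0.916900
step 3 [3y] zero: DF = P = 8751/10000 ≈ 0.875100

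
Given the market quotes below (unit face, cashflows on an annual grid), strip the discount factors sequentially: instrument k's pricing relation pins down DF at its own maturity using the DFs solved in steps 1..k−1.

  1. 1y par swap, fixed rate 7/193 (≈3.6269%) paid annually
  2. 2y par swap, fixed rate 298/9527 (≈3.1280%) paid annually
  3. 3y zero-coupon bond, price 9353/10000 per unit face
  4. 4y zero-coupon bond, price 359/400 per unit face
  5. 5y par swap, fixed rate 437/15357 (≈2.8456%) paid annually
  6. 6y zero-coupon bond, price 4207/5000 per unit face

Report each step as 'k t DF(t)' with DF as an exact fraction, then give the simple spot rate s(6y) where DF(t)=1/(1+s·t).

step 1 [1y] swap r/1=7/193: DF=(1 − 7/193·(0))/(1+7/193) = 193/200 ≈ 0.965000
step 2 [2y] swap r/1=298/9527: DF=(1 − 298/9527·(0.965000))/(1+298/9527) = 2351/2500 ≈ 0.940400
step 3 [3y] zero: DF = P = 9353/10000 ≈ 0.935300
step 4 [4y] zero: DF = P = 359/400 ≈ 0.897500
step 5 [5y] swap r/1=437/15357: DF=(1 − 437/15357·(0.965000+0.940400+0.935300+0.897500))/(1+437/15357) = 8689/10000 ≈ 0.868900
step 6 [6y] zero: DF = P = 4207/5000 ≈ 0.841400

1 1 193/200
2 2 2351/2500
3 3 9353/10000
4 4 359/400
5 5 8689/10000
6 6 4207/5000
s(6y) = (1/(4207/5000) − 1)/(6) = 793/25242 ≈ 3.1416%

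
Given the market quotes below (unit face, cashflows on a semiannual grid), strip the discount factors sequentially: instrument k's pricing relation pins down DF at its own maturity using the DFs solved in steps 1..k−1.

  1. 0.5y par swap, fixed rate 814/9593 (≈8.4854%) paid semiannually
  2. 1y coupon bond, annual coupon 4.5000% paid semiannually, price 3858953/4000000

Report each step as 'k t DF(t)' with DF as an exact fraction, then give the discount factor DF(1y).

step 1 [0.5y] swap r/2=407/9593: DF=(1 − 407/9593·(0))/(1+407/9593) = 9593/10000 ≈ 0.959300
step 2 [1y] bond c/2=9/400: DF=(3858953/4000000 − 9/400·(0.959300))/(1+9/400) = 1153/1250 ≈ 0.922400

1 1/2 9593/10000
2 1 1153/1250
DF(1y) = 1153/1250 ≈ 0.922400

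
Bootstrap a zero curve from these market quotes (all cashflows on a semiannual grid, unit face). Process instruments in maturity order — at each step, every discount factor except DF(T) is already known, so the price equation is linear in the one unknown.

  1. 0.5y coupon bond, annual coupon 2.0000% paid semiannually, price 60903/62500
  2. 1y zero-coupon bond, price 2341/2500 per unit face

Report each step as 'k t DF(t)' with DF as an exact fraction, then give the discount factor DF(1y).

1 1/2 603/625
2 1 2341/2500
DF(1y) = 2341/2500 ≈ 0.936400

step 1 [0.5y] bond c/2=1/100: DF=(60903/62500 − 1/100·(0))/(1+1/100) = 603/625 ≈ 0.964800
step 2 [1y] zero: DF = P = 2341/2500 ≈ 0.936400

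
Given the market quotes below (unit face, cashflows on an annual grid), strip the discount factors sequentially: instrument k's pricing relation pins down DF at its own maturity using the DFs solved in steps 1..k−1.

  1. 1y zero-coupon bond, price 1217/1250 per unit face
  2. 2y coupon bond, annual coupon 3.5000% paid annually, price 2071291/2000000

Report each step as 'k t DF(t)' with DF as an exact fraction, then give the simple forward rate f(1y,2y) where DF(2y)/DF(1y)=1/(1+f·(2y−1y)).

1 1 1217/1250
2 2 9677/10000
f(1y,2y) = ((1217/1250)/(9677/10000) − 1)/(1) = 59/9677 ≈ 0.6097%

step 1 [1y] zero: DF = P = 1217/1250 ≈ 0.973600
step 2 [2y] bond c/1=7/200: DF=(2071291/2000000 − 7/200·(0.973600))/(1+7/200) = 9677/10000 ≈ 0.967700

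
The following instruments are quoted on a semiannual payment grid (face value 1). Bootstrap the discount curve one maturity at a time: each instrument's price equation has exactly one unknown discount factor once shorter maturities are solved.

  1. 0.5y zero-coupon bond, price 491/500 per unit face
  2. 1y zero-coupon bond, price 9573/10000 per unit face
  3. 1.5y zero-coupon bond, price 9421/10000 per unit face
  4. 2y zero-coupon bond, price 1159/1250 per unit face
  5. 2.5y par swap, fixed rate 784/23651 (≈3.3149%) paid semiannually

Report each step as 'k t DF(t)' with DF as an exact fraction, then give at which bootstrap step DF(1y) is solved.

1 1/2 491/500
2 1 9573/10000
3 3/2 9421/10000
4 2 1159/1250
5 5/2 576/625
DF(1y) is solved at step 2

step 1 [0.5y] zero: DF = P = 491/500 ≈ 0.982000
step 2 [1y] zero: DF = P = 9573/10000 ≈ 0.957300
step 3 [1.5y] zero: DF = P = 9421/10000 ≈ 0.942100
step 4 [2y] zero: DF = P = 1159/1250 ≈ 0.927200
step 5 [2.5y] swap r/2=392/23651: DF=(1 − 392/23651·(0.982000+0.957300+0.942100+0.927200))/(1+392/23651) = 576/625 ≈ 0.921600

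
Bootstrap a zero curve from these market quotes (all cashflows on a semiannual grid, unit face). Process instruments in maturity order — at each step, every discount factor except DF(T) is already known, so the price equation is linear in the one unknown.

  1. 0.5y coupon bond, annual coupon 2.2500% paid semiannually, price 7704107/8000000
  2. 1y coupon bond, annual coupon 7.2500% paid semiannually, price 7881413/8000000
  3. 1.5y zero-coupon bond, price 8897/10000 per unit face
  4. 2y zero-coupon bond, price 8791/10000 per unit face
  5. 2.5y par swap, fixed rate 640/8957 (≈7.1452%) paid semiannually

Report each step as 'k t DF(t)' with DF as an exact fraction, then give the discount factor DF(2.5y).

step 1 [0.5y] bond c/2=9/800: DF=(7704107/8000000 − 9/800·(0))/(1+9/800) = 9523/10000 ≈ 0.952300
step 2 [1y] bond c/2=29/800: DF=(7881413/8000000 − 29/800·(0.952300))/(1+29/800) = 4587/5000 ≈ 0.917400
step 3 [1.5y] zero: DF = P = 8897/10000 ≈ 0.889700
step 4 [2y] zero: DF = P = 8791/10000 ≈ 0.879100
step 5 [2.5y] swap r/2=320/8957: DF=(1 − 320/8957·(0.952300+0.917400+0.889700+0.879100))/(1+320/8957) = 21/25 ≈ 0.840000

1 1/2 9523/10000
2 1 4587/5000
3 3/2 8897/10000
4 2 8791/10000
5 5/2 21/25
DF(2.5y) = 21/25 ≈ 0.840000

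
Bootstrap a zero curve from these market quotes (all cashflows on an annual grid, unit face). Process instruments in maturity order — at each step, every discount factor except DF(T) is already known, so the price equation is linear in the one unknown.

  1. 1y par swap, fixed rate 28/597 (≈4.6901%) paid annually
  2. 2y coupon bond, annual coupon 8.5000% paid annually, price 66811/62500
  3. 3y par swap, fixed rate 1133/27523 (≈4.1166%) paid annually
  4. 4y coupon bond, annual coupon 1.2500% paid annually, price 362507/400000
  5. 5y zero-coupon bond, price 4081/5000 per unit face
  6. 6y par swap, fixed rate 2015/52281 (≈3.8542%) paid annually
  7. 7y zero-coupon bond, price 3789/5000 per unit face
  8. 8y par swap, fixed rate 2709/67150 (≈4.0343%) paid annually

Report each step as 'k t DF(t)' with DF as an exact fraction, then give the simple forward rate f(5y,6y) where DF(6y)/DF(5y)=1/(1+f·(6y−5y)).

1 1 597/625
2 2 569/625
3 3 8867/10000
4 4 8611/10000
5 5 4081/5000
6 6 1597/2000
7 7 3789/5000
8 8 7291/10000
f(5y,6y) = ((4081/5000)/(1597/2000) − 1)/(1) = 177/7985 ≈ 2.2167%

step 1 [1y] swap r/1=28/597: DF=(1 − 28/597·(0))/(1+28/597) = 597/625 ≈ 0.955200
step 2 [2y] bond c/1=17/200: DF=(66811/62500 − 17/200·(0.955200))/(1+17/200) = 569/625 ≈ 0.910400
step 3 [3y] swap r/1=1133/27523: DF=(1 − 1133/27523·(0.955200+0.910400))/(1+1133/27523) = 8867/10000 ≈ 0.886700
step 4 [4y] bond c/1=1/80: DF=(362507/400000 − 1/80·(0.955200+0.910400+0.886700))/(1+1/80) = 8611/10000 ≈ 0.861100
step 5 [5y] zero: DF = P = 4081/5000 ≈ 0.816200
step 6 [6y] swap r/1=2015/52281: DF=(1 − 2015/52281·(0.955200+0.910400+0.886700+0.861100+0.816200))/(1+2015/52281) = 1597/2000 ≈ 0.798500
step 7 [7y] zero: DF = P = 3789/5000 ≈ 0.757800
step 8 [8y] swap r/1=2709/67150: DF=(1 − 2709/67150·(0.955200+0.910400+0.886700+0.861100+0.816200+0.798500+0.757800))/(1+2709/67150) = 7291/10000 ≈ 0.729100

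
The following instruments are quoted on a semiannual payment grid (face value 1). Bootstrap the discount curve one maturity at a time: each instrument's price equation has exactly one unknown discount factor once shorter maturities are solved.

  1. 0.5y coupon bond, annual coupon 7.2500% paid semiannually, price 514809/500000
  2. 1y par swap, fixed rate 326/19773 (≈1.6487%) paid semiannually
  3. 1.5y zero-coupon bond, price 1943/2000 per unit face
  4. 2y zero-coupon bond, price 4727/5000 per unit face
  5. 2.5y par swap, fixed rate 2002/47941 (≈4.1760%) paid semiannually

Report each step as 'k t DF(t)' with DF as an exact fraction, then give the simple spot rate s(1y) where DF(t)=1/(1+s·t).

step 1 [0.5y] bond c/2=29/800: DF=(514809/500000 − 29/800·(0))/(1+29/800) = 621/625 ≈ 0.993600
step 2 [1y] swap r/2=163/19773: DF=(1 − 163/19773·(0.993600))/(1+163/19773) = 9837/10000 ≈ 0.983700
step 3 [1.5y] zero: DF = P = 1943/2000 ≈ 0.971500
step 4 [2y] zero: DF = P = 4727/5000 ≈ 0.945400
step 5 [2.5y] swap r/2=1001/47941: DF=(1 − 1001/47941·(0.993600+0.983700+0.971500+0.945400))/(1+1001/47941) = 8999/10000 ≈ 0.899900

1 1/2 621/625
2 1 9837/10000
3 3/2 1943/2000
4 2 4727/5000
5 5/2 8999/10000
s(1y) = (1/(9837/10000) − 1)/(1) = 163/9837 ≈ 1.6570%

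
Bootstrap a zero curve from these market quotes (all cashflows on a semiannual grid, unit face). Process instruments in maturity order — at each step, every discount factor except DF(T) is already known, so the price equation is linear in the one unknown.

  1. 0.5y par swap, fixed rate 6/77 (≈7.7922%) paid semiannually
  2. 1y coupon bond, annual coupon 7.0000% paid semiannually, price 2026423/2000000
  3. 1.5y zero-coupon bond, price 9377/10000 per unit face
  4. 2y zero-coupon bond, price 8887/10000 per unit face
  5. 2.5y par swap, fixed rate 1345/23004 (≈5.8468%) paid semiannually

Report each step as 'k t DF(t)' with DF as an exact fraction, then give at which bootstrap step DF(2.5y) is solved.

step 1 [0.5y] swap r/2=3/77: DF=(1 − 3/77·(0))/(1+3/77) = 77/80 ≈ 0.962500
step 2 [1y] bond c/2=7/200: DF=(2026423/2000000 − 7/200·(0.962500))/(1+7/200) = 1183/1250 ≈ 0.946400
step 3 [1.5y] zero: DF = P = 9377/10000 ≈ 0.937700
step 4 [2y] zero: DF = P = 8887/10000 ≈ 0.888700
step 5 [2.5y] swap r/2=1345/46008: DF=(1 − 1345/46008·(0.962500+0.946400+0.937700+0.888700))/(1+1345/46008) = 1731/2000 ≈ 0.865500

1 1/2 77/80
2 1 1183/1250
3 3/2 9377/10000
4 2 8887/10000
5 5/2 1731/2000
DF(2.5y) is solved at step 5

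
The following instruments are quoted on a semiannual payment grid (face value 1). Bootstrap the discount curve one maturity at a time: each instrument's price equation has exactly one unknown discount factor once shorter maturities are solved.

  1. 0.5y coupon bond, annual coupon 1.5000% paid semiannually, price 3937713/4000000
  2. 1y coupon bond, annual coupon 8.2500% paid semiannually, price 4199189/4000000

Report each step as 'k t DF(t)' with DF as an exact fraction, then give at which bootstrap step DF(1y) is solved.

1 1/2 9771/10000
2 1 1939/2000
DF(1y) is solved at step 2

step 1 [0.5y] bond c/2=3/400: DF=(3937713/4000000 − 3/400·(0))/(1+3/400) = 9771/10000 ≈ 0.977100
step 2 [1y] bond c/2=33/800: DF=(4199189/4000000 − 33/800·(0.977100))/(1+33/800) = 1939/2000 ≈ 0.969500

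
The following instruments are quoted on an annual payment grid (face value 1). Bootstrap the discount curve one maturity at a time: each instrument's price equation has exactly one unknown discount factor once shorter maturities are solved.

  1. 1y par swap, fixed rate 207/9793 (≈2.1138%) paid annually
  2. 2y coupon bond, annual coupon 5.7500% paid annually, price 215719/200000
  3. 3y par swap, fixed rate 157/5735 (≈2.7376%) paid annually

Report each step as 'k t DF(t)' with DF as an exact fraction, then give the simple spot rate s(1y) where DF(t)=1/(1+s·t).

1 1 9793/10000
2 2 9667/10000
3 3 1843/2000
s(1y) = (1/(9793/10000) − 1)/(1) = 207/9793 ≈ 2.1138%

step 1 [1y] swap r/1=207/9793: DF=(1 − 207/9793·(0))/(1+207/9793) = 9793/10000 ≈ 0.979300
step 2 [2y] bond c/1=23/400: DF=(215719/200000 − 23/400·(0.979300))/(1+23/400) = 9667/10000 ≈ 0.966700
step 3 [3y] swap r/1=157/5735: DF=(1 − 157/5735·(0.979300+0.966700))/(1+157/5735) = 1843/2000 ≈ 0.921500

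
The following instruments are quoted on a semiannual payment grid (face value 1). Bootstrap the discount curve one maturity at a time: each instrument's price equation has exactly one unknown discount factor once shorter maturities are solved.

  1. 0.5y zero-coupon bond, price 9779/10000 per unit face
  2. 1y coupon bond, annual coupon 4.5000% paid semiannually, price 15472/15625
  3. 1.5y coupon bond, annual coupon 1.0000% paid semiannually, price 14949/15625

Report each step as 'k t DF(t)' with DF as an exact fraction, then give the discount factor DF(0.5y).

1 1/2 9779/10000
2 1 9469/10000
3 3/2 589/625
DF(0.5y) = 9779/10000 ≈ 0.977900

step 1 [0.5y] zero: DF = P = 9779/10000 ≈ 0.977900
step 2 [1y] bond c/2=9/400: DF=(15472/15625 − 9/400·(0.977900))/(1+9/400) = 9469/10000 ≈ 0.946900
step 3 [1.5y] bond c/2=1/200: DF=(14949/15625 − 1/200·(0.977900+0.946900))/(1+1/200) = 589/625 ≈ 0.942400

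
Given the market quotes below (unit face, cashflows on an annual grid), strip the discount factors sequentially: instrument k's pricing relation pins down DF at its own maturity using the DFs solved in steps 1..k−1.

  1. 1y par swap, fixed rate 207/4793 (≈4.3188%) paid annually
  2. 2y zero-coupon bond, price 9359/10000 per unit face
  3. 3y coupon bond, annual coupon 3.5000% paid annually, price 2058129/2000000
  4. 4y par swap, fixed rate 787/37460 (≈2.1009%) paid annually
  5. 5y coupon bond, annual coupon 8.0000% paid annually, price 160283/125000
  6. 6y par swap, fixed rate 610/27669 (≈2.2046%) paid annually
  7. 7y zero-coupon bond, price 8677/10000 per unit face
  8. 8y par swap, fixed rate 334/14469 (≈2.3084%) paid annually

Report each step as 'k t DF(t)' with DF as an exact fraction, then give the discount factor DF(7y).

step 1 [1y] swap r/1=207/4793: DF=(1 − 207/4793·(0))/(1+207/4793) = 4793/5000 ≈ 0.958600
step 2 [2y] zero: DF = P = 9359/10000 ≈ 0.935900
step 3 [3y] bond c/1=7/200: DF=(2058129/2000000 − 7/200·(0.958600+0.935900))/(1+7/200) = 4651/5000 ≈ 0.930200
step 4 [4y] swap r/1=787/37460: DF=(1 − 787/37460·(0.958600+0.935900+0.930200))/(1+787/37460) = 9213/10000 ≈ 0.921300
step 5 [5y] bond c/1=2/25: DF=(160283/125000 − 2/25·(0.958600+0.935900+0.930200+0.921300))/(1+2/25) = 4549/5000 ≈ 0.909800
step 6 [6y] swap r/1=610/27669: DF=(1 − 610/27669·(0.958600+0.935900+0.930200+0.921300+0.909800))/(1+610/27669) = 439/500 ≈ 0.878000
step 7 [7y] zero: DF = P = 8677/10000 ≈ 0.867700
step 8 [8y] swap r/1=334/14469: DF=(1 − 334/14469·(0.958600+0.935900+0.930200+0.921300+0.909800+0.878000+0.867700))/(1+334/14469) = 833/1000 ≈ 0.833000

1 1 4793/5000
2 2 9359/10000
3 3 4651/5000
4 4 9213/10000
5 5 4549/5000
6 6 439/500
7 7 8677/10000
8 8 833/1000
DF(7y) = 8677/10000 ≈ 0.867700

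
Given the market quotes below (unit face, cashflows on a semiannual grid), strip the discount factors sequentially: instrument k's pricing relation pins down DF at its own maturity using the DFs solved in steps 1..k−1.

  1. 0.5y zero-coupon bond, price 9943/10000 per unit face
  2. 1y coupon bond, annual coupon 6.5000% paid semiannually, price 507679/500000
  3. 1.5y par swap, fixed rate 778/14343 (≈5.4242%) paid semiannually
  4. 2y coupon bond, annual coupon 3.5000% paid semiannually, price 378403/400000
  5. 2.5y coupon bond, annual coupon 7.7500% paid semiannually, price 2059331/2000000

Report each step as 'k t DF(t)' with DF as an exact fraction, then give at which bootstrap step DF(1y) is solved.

1 1/2 9943/10000
2 1 9521/10000
3 3/2 4611/5000
4 2 2201/2500
5 5/2 4257/5000
DF(1y) is solved at step 2

step 1 [0.5y] zero: DF = P = 9943/10000 ≈ 0.994300
step 2 [1y] bond c/2=13/400: DF=(507679/500000 − 13/400·(0.994300))/(1+13/400) = 9521/10000 ≈ 0.952100
step 3 [1.5y] swap r/2=389/14343: DF=(1 − 389/14343·(0.994300+0.952100))/(1+389/14343) = 4611/5000 ≈ 0.922200
step 4 [2y] bond c/2=7/400: DF=(378403/400000 − 7/400·(0.994300+0.952100+0.922200))/(1+7/400) = 2201/2500 ≈ 0.880400
step 5 [2.5y] bond c/2=31/800: DF=(2059331/2000000 − 31/800·(0.994300+0.952100+0.922200+0.880400))/(1+31/800) = 4257/5000 ≈ 0.851400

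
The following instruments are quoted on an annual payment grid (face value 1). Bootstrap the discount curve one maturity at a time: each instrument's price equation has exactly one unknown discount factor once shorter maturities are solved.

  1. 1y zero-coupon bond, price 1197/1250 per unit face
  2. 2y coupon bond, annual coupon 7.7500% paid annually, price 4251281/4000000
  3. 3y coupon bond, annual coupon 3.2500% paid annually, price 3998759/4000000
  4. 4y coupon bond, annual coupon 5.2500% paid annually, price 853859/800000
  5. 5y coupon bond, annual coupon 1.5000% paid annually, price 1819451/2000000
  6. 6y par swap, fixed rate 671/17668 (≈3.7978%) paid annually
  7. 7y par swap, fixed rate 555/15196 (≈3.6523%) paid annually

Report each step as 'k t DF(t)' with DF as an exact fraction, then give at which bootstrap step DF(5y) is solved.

1 1 1197/1250
2 2 367/400
3 3 2273/2500
4 4 547/625
5 5 4211/5000
6 6 7987/10000
7 7 389/500
DF(5y) is solved at step 5

step 1 [1y] zero: DF = P = 1197/1250 ≈ 0.957600
step 2 [2y] bond c/1=31/400: DF=(4251281/4000000 − 31/400·(0.957600))/(1+31/400) = 367/400 ≈ 0.917500
step 3 [3y] bond c/1=13/400: DF=(3998759/4000000 − 13/400·(0.957600+0.917500))/(1+13/400) = 2273/2500 ≈ 0.909200
step 4 [4y] bond c/1=21/400: DF=(853859/800000 − 21/400·(0.957600+0.917500+0.909200))/(1+21/400) = 547/625 ≈ 0.875200
step 5 [5y] bond c/1=3/200: DF=(1819451/2000000 − 3/200·(0.957600+0.917500+0.909200+0.875200))/(1+3/200) = 4211/5000 ≈ 0.842200
step 6 [6y] swap r/1=671/17668: DF=(1 − 671/17668·(0.957600+0.917500+0.909200+0.875200+0.842200))/(1+671/17668) = 7987/10000 ≈ 0.798700
step 7 [7y] swap r/1=555/15196: DF=(1 − 555/15196·(0.957600+0.917500+0.909200+0.875200+0.842200+0.798700))/(1+555/15196) = 389/500 ≈ 0.778000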